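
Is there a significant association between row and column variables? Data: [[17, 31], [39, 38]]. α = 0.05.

χ² = 2.774. df = 1, critical = 3.841. Fail to reject H₀. No evidence of dependence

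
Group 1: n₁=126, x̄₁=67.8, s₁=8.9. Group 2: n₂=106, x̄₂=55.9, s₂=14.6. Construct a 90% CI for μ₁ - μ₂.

Difference = 11.9. SE = √(8.9²/126 + 14.6²/106) = 1.625. CI = (9.23, 14.57)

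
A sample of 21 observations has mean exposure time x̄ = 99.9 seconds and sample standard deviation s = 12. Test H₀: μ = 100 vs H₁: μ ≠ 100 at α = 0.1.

t = (x̄ - μ₀)/(s/√n) = (99.9 - 100)/(12/√21) = -0.038. df = 20, critical t = ±1.725. Fail to reject H₀.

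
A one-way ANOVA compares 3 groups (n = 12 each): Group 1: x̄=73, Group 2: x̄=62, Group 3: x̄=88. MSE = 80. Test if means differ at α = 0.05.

Grand mean = 74.33. SS_between = 4088.0, MS_between = 2044.0. F = 25.55, F_crit ≈ 3.285. Reject H₀.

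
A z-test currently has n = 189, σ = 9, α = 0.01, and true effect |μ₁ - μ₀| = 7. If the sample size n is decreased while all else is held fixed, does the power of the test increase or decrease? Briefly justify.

Power decreases: a smaller n inflates the standard error σ/√n, pulling the sampling distribution under H₁ back toward the critical value.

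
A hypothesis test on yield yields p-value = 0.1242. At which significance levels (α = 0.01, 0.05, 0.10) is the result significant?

p = 0.1242. Not significant at any of the given levels.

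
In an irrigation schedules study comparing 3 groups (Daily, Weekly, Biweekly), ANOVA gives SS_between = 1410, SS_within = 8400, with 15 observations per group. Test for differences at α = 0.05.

df_between = 2, df_within = 42. F = MS_between/MS_within = 705.0/200.0 = 3.525. F_crit ≈ 3.22. Reject H₀. At least one mean differs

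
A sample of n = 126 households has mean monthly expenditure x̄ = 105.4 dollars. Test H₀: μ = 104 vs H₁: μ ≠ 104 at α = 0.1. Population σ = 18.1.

z = (x̄ - μ₀)/(σ/√n) = (105.4 - 104)/(18.1/√126) = 0.868. Critical value: ±1.645. Since |0.868| ≤ 1.645, Fail to reject H₀.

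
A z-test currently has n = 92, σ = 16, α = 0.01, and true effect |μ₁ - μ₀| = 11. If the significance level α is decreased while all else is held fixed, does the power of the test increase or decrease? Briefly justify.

Power decreases: a smaller α raises the critical value, so less of the H₁ sampling distribution falls in the rejection region.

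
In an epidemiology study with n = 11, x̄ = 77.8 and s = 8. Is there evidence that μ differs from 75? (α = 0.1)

t = (x̄ - μ₀)/(s/√n) = (77.8 - 75)/(8/√11) = 1.161. df = 10, critical t = ±1.812. Fail to reject H₀.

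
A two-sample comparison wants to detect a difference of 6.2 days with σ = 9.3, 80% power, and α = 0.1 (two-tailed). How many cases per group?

n per group = 2(z_α/2 + z_β)²σ²/d² = 2×(1.645 + 0.84)²×9.3²/6.2² = 27.8 → n = 28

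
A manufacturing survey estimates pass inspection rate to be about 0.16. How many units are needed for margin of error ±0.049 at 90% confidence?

n = z²p(1-p)/E² = 1.645²×0.16×0.84/0.049² = 151.5 → n = 152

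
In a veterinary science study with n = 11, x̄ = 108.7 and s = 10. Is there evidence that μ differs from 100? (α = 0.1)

t = (x̄ - μ₀)/(s/√n) = (108.7 - 100)/(10/√11) = 2.885. df = 10, critical t = ±1.812. Reject H₀.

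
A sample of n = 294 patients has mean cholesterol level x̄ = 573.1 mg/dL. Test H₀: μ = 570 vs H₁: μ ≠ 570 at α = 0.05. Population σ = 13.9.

z = (x̄ - μ₀)/(σ/√n) = (573.1 - 570)/(13.9/√294) = 3.824. Critical value: ±1.96. Since |3.824| > 1.96, Reject H₀.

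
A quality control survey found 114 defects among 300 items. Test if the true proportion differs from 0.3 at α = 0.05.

p̂ = 0.38, p₀ = 0.3. z = (p̂ - p₀)/√(p₀(1-p₀)/n) = 3.024. Critical: ±1.96. Reject H₀.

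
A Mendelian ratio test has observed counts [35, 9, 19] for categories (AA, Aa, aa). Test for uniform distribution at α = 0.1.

Expected = 21 each. χ² = Σ(O-E)²/E = 16.381. df = 2, critical value = 4.605. Reject H₀.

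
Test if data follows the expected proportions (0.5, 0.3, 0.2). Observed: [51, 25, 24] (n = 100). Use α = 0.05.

Expected: [50.0, 30.0, 20.0]. χ² = 1.653. df = 2, critical = 5.991. Fail to reject H₀.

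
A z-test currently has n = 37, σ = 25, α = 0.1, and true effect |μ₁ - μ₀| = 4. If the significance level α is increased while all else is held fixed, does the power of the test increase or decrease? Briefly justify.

Power increases: a larger α lowers the critical value, so more of the H₁ sampling distribution falls in the rejection region.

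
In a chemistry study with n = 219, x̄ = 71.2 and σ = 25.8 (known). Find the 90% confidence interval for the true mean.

CI = x̄ ± z*(σ/√n) = 71.2 ± 1.645(25.8/√219) = 71.2 ± 2.87 = (68.33, 74.07)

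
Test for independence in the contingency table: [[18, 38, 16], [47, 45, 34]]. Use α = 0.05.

χ² = 5.706. df = 2, critical = 5.991. Fail to reject H₀. No evidence of dependence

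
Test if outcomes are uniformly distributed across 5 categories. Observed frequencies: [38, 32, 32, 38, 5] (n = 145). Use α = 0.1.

Expected = 29 each. χ² = Σ(O-E)²/E = 26.069. df = 4, critical value = 7.779. Reject H₀.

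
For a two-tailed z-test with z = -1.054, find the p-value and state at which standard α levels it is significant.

p = 2·P(Z > |-1.054|) = 2·(1 - Φ(1.054)) ≈ 0.2919. Not significant at any standard level.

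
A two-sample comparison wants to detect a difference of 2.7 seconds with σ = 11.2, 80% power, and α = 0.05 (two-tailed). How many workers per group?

n per group = 2(z_α/2 + z_β)²σ²/d² = 2×(1.96 + 0.84)²×11.2²/2.7² = 269.8 → n = 270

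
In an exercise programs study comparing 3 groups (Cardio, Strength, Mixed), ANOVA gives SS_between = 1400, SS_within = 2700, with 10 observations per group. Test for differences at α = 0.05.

df_between = 2, df_within = 27. F = MS_between/MS_within = 700.0/100.0 = 7.0. F_crit ≈ 3.354. Reject H₀. At least one mean differs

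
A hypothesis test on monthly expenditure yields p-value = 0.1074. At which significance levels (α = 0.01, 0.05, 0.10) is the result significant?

p = 0.1074. Not significant at any of the given levels.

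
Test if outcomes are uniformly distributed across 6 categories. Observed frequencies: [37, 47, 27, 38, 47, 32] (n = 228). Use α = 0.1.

Expected = 38 each. χ² = Σ(O-E)²/E = 8.421. df = 5, critical value = 9.236. Fail to reject H₀.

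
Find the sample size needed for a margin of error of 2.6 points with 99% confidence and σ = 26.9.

n = (z*σ/E)² = (2.576×26.9/2.6)² = 710.3 → n = 711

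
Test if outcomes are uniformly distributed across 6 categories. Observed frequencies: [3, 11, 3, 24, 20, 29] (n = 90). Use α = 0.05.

Expected = 15 each. χ² = Σ(O-E)²/E = 40.4. df = 5, critical value = 11.07. Reject H₀.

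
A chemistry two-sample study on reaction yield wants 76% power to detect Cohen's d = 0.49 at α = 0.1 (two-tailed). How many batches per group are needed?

z_{α/2} = 1.645, z_β = Φ⁻¹(0.76) = 0.706. For small effect (d = 0.49): n per group = 2(z_{α/2} + z_β)²/d² = 2(1.645 + 0.706)²/0.49² = 46.04 → 47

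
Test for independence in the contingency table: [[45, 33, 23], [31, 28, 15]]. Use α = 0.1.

χ² = 0.52. df = 2, critical = 4.605. Fail to reject H₀. No evidence of dependence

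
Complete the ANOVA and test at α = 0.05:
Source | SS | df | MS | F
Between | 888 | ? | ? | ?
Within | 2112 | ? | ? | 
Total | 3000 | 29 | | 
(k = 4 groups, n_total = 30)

df_between = 3, df_within = 26. MS_between = 296.0, MS_within = 81.23. F = 3.644, F_crit ≈ 2.975. Reject H₀.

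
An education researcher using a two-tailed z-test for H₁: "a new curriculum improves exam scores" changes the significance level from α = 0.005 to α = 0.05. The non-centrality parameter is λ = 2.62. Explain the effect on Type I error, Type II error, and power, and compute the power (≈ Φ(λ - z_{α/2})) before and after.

Increasing α from 0.005 to 0.05:
• Type I error rate increases (α is the Type I rate by definition).
• Critical value moves from z_{α/2} = 2.807 to 1.96, so power = Φ(λ - z_{α/2}) goes from Φ(2.62 - 2.807) = 0.426 to Φ(2.62 - 1.96) = 0.745.
• Type II error rate β = 1 - power therefore decreases (0.574 → 0.255).
Appropriate when false negatives are costly — here, keeping the old curriculum when the new one would have helped students.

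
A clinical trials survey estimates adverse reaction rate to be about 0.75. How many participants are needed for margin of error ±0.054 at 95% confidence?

n = z²p(1-p)/E² = 1.96²×0.75×0.25/0.054² = 247.02 → n = 248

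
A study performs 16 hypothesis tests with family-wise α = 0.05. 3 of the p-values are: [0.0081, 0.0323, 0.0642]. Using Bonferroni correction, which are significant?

Bonferroni α = 0.05/16 = 0.00313. None of the given p-values are significant.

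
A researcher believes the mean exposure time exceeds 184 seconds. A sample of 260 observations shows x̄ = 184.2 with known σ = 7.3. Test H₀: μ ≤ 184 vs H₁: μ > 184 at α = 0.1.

z = 0.442. Critical value: 1.28. Fail to reject H₀.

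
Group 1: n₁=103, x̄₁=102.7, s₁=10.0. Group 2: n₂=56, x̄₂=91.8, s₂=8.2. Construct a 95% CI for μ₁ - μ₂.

Difference = 10.9. SE = √(10.0²/103 + 8.2²/56) = 1.474. CI = (8.01, 13.79)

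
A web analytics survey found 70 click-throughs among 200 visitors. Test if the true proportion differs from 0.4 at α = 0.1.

p̂ = 0.35, p₀ = 0.4. z = (p̂ - p₀)/√(p₀(1-p₀)/n) = -1.443. Critical: ±1.645. Fail to reject H₀.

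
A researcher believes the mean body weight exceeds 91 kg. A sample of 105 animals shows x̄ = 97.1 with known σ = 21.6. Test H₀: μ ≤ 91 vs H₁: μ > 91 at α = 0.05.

z = 2.894. Critical value: 1.645. Reject H₀.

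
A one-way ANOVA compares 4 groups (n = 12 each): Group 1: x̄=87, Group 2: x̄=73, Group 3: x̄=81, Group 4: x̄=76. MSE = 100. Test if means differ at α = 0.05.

Grand mean = 79.25. SS_between = 1353.0, MS_between = 451.0. F = 4.51, F_crit ≈ 2.816. Reject H₀.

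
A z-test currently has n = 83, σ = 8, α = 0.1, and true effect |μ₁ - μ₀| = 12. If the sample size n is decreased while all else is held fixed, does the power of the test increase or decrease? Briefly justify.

Power decreases: a smaller n inflates the standard error σ/√n, pulling the sampling distribution under H₁ back toward the critical value.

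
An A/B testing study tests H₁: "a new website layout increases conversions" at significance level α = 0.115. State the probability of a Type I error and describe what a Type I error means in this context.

P(Type I error) = α = 0.115. A Type I error is rejecting H₀ when H₀ is actually true (false positive) — here, concluding that a new website layout increases conversions when in fact this is not the case. Consequence: rolling out a layout that doesn't actually help — wasted engineering effort.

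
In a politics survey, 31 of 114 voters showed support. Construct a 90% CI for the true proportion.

p̂ = 0.272. CI = p̂ ± z*√(p̂(1-p̂)/n) = (0.203, 0.34)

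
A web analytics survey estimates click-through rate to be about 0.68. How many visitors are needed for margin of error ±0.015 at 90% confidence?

n = z²p(1-p)/E² = 1.645²×0.68×0.32/0.015² = 2617.03 → n = 2618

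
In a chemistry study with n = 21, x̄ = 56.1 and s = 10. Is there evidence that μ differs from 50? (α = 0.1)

t = (x̄ - μ₀)/(s/√n) = (56.1 - 50)/(10/√21) = 2.795. df = 20, critical t = ±1.725. Reject H₀.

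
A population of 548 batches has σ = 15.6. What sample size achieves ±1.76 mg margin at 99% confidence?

Without FPC: n₀ = (2.576×15.6/1.76)² = 521.333. With FPC: n = n₀N/(n₀+N-1) = 267.4 → n = 268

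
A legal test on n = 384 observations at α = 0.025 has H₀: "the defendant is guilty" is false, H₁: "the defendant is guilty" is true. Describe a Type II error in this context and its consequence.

Type II error: failing to reject H₀ when it is false — concluding that the defendant is guilty is not supported when in fact it is. Consequence: acquitting a guilty person.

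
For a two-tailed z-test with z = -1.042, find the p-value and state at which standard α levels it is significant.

p = 2·P(Z > |-1.042|) = 2·(1 - Φ(1.042)) ≈ 0.2974. Not significant at any standard level.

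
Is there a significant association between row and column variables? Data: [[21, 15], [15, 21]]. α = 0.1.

χ² = 2.0. df = 1, critical = 2.706. Fail to reject H₀. No evidence of dependence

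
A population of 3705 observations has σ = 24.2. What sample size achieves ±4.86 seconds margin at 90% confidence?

Without FPC: n₀ = (1.645×24.2/4.86)² = 67.095. With FPC: n = n₀N/(n₀+N-1) = 65.9 → n = 66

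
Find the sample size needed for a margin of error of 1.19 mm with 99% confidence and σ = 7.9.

n = (z*σ/E)² = (2.576×7.9/1.19)² = 292.5 → n = 293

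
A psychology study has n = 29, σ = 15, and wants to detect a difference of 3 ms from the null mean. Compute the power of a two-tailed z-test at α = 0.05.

SE = σ/√n = 15/√29 = 2.785. Non-centrality λ = d/SE = 3/2.785 = 1.077. Power ≈ Φ(λ - z_{α/2}) = Φ(1.077 - 1.96) = Φ(-0.883) = 0.189.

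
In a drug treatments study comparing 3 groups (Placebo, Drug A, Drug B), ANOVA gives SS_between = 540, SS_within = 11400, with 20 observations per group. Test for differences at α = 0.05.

df_between = 2, df_within = 57. F = MS_between/MS_within = 270.0/200.0 = 1.35. F_crit ≈ 3.159. Fail to reject H₀.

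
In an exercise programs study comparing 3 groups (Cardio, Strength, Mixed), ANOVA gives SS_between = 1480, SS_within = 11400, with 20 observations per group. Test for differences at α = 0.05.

df_between = 2, df_within = 57. F = MS_between/MS_within = 740.0/200.0 = 3.7. F_crit ≈ 3.159. Reject H₀. At least one mean differs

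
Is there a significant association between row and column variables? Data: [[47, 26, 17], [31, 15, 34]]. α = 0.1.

χ² = 11.351. df = 2, critical = 4.605. Reject H₀. Variables are dependent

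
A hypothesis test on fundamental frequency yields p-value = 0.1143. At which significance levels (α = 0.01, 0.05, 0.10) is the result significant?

p = 0.1143. Not significant at any of the given levels.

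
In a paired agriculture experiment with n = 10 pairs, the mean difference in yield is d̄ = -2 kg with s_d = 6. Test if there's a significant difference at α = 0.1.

t = d̄/(s_d/√n) = -2/(6/√10) = -1.054. df = 9, critical t = ±1.833. Fail to reject H₀.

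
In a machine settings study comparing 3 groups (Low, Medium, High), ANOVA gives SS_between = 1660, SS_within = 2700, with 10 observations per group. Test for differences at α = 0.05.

df_between = 2, df_within = 27. F = MS_between/MS_within = 830.0/100.0 = 8.3. F_crit ≈ 3.354. Reject H₀. At least one mean differs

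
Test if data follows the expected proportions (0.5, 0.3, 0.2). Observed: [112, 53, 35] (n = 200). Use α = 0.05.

Expected: [100.0, 60.0, 40.0]. χ² = 2.882. df = 2, critical = 5.991. Fail to reject H₀.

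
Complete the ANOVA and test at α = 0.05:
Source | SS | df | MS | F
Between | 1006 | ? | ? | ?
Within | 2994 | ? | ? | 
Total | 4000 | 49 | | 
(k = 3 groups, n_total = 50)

df_between = 2, df_within = 47. MS_between = 503.0, MS_within = 63.7. F = 7.896, F_crit ≈ 3.195. Reject H₀.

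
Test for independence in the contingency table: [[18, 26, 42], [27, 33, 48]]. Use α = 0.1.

χ² = 0.543. df = 2, critical = 4.605. Fail to reject H₀. No evidence of dependence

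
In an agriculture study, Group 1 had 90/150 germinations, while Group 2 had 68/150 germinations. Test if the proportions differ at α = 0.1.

p̂₁ = 0.6, p̂₂ = 0.453, pooled p̂ = 0.527. z = 2.544. Critical: ±1.645. Reject H₀.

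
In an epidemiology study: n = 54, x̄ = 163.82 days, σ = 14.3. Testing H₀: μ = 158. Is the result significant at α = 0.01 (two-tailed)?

z = (163.82 - 158)/(14.3/√54) = 2.991. Since |z| > 2.576, significant at α = 0.01.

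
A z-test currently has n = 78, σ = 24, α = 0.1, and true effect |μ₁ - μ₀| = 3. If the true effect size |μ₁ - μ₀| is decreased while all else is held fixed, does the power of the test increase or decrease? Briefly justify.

Power decreases: a smaller true effect decreases the non-centrality λ = |μ₁ - μ₀|/(σ/√n).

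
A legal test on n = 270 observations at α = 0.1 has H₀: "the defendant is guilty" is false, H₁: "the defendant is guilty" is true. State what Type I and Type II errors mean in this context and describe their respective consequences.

Type I (false positive): concluding that the defendant is guilty when it is not — convicting an innocent person. Type II (false negative): failing to conclude that the defendant is guilty when it is — acquitting a guilty person. Which is costlier depends on domain priorities and is a judgement call rather than a statistical fact.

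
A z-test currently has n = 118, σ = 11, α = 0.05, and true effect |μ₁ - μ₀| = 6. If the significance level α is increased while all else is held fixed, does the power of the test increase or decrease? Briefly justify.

Power increases: a larger α lowers the critical value, so more of the H₁ sampling distribution falls in the rejection region.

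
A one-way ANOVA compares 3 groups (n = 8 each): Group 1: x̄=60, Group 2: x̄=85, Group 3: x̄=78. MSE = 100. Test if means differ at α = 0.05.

Grand mean = 74.33. SS_between = 2661.33, MS_between = 1330.67. F = 13.307, F_crit ≈ 3.467. Reject H₀.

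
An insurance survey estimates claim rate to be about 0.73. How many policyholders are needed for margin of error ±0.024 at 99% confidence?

n = z²p(1-p)/E² = 2.576²×0.73×0.27/0.024² = 2270.7 → n = 2271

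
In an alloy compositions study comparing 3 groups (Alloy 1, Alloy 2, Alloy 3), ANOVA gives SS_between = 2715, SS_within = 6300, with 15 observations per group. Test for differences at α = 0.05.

df_between = 2, df_within = 42. F = MS_between/MS_within = 1357.5/150.0 = 9.05. F_crit ≈ 3.22. Reject H₀. At least one mean differs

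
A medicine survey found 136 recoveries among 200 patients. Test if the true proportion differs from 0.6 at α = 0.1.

p̂ = 0.68, p₀ = 0.6. z = (p̂ - p₀)/√(p₀(1-p₀)/n) = 2.309. Critical: ±1.645. Reject H₀.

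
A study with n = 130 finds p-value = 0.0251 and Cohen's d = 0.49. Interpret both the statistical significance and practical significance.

Statistically significant (p = 0.0251 < 0.05). Cohen's d = 0.49 indicates a small effect size. Both statistical and practical significance should be considered.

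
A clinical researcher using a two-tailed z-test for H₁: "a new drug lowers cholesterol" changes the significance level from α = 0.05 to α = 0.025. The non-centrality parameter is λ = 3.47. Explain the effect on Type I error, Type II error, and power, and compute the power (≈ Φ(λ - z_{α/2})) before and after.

Decreasing α from 0.05 to 0.025:
• Type I error rate decreases (α is the Type I rate by definition).
• Critical value moves from z_{α/2} = 1.96 to 2.241, so power = Φ(λ - z_{α/2}) goes from Φ(3.47 - 1.96) = 0.934 to Φ(3.47 - 2.241) = 0.89.
• Type II error rate β = 1 - power therefore increases (0.066 → 0.11).
Appropriate when false positives are costly — here, approving an ineffective drug — patients take a useless medication and may skip effective alternatives.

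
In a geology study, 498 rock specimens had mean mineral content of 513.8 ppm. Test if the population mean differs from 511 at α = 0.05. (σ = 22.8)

z = (x̄ - μ₀)/(σ/√n) = (513.8 - 511)/(22.8/√498) = 2.741. Critical value: ±1.96. Since |2.741| > 1.96, Reject H₀.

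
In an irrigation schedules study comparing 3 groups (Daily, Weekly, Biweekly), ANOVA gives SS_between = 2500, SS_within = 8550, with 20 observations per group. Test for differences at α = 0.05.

df_between = 2, df_within = 57. F = MS_between/MS_within = 1250.0/150.0 = 8.333. F_crit ≈ 3.159. Reject H₀. At least one mean differs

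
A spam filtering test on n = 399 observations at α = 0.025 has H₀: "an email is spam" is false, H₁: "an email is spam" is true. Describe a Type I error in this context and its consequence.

Type I error: rejecting H₀ when it is true — concluding that an email is spam when in fact it is not. Consequence: a legitimate email is sent to the spam folder and the user misses it.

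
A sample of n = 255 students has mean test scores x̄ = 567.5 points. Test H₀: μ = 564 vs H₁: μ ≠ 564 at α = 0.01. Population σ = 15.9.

z = (x̄ - μ₀)/(σ/√n) = (567.5 - 564)/(15.9/√255) = 3.515. Critical value: ±2.576. Since |3.515| > 2.576, Reject H₀.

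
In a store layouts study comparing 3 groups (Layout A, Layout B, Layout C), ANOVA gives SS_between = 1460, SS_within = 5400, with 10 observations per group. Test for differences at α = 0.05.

df_between = 2, df_within = 27. F = MS_between/MS_within = 730.0/200.0 = 3.65. F_crit ≈ 3.354. Reject H₀. At least one mean differs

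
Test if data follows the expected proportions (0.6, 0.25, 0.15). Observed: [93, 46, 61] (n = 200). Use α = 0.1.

Expected: [120.0, 50.0, 30.0]. χ² = 38.428. df = 2, critical = 4.605. Reject H₀.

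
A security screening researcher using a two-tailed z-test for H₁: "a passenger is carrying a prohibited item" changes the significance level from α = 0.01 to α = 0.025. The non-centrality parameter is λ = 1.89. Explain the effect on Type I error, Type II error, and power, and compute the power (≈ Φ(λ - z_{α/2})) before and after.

Increasing α from 0.01 to 0.025:
• Type I error rate increases (α is the Type I rate by definition).
• Critical value moves from z_{α/2} = 2.576 to 2.241, so power = Φ(λ - z_{α/2}) goes from Φ(1.89 - 2.576) = 0.246 to Φ(1.89 - 2.241) = 0.363.
• Type II error rate β = 1 - power therefore decreases (0.754 → 0.637).
Appropriate when false negatives are costly — here, letting a prohibited item through — security breach.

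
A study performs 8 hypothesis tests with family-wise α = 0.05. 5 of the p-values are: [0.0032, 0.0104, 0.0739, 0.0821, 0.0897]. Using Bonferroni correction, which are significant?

Bonferroni α = 0.05/8 = 0.00625. Significant p-values: [0.0032]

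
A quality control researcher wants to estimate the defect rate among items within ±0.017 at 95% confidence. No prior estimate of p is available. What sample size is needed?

Conservative approach: use p = 0.5 (maximizes p(1-p) = 0.25). n = z²(0.25)/E² = 1.96²×0.25/0.017² = 3323.2 → n = 3324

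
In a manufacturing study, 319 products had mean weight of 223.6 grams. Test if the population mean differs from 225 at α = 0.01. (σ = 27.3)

z = (x̄ - μ₀)/(σ/√n) = (223.6 - 225)/(27.3/√319) = -0.916. Critical value: ±2.576. Since |-0.916| ≤ 2.576, Fail to reject H₀.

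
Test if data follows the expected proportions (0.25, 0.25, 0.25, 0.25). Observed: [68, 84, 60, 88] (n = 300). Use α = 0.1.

Expected: [75.0, 75.0, 75.0, 75.0]. χ² = 6.987. df = 3, critical = 6.251. Reject H₀.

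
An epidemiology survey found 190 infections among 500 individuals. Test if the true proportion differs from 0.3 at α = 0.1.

p̂ = 0.38, p₀ = 0.3. z = (p̂ - p₀)/√(p₀(1-p₀)/n) = 3.904. Critical: ±1.645. Reject H₀.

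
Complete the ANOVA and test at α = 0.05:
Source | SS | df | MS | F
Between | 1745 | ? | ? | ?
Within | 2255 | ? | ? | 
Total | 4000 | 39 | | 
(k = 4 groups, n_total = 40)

df_between = 3, df_within = 36. MS_between = 581.67, MS_within = 62.64. F = 9.286, F_crit ≈ 2.866. Reject H₀.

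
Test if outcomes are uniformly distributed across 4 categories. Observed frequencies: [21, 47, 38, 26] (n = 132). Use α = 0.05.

Expected = 33 each. χ² = Σ(O-E)²/E = 12.545. df = 3, critical value = 7.815. Reject H₀.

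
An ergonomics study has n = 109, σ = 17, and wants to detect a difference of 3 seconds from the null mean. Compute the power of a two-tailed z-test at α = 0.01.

SE = σ/√n = 17/√109 = 1.628. Non-centrality λ = d/SE = 3/1.628 = 1.842. Power ≈ Φ(λ - z_{α/2}) = Φ(1.842 - 2.576) = Φ(-0.734) = 0.232.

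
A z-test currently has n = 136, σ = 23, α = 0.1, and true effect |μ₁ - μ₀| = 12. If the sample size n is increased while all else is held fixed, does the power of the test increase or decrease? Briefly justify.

Power increases: a larger n shrinks the standard error σ/√n, moving the sampling distribution under H₁ further from the critical value.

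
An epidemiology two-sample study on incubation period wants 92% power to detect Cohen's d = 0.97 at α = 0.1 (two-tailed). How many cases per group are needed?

z_{α/2} = 1.645, z_β = Φ⁻¹(0.92) = 1.405. For large effect (d = 0.97): n per group = 2(z_{α/2} + z_β)²/d² = 2(1.645 + 1.405)²/0.97² = 19.8 → 20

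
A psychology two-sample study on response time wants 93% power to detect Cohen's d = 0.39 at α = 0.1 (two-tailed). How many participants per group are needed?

z_{α/2} = 1.645, z_β = Φ⁻¹(0.93) = 1.476. For small effect (d = 0.39): n per group = 2(z_{α/2} + z_β)²/d² = 2(1.645 + 1.476)²/0.39² = 128.1 → 129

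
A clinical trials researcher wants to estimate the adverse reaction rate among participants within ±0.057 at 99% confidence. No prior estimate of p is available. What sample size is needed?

Conservative approach: use p = 0.5 (maximizes p(1-p) = 0.25). n = z²(0.25)/E² = 2.576²×0.25/0.057² = 510.6 → n = 511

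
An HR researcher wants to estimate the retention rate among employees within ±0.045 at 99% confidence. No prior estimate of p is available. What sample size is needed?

Conservative approach: use p = 0.5 (maximizes p(1-p) = 0.25). n = z²(0.25)/E² = 2.576²×0.25/0.045² = 819.2 → n = 820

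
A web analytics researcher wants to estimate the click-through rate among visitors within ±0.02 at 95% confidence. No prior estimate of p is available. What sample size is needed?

Conservative approach: use p = 0.5 (maximizes p(1-p) = 0.25). n = z²(0.25)/E² = 1.96²×0.25/0.02² = 2401.0 → n = 2401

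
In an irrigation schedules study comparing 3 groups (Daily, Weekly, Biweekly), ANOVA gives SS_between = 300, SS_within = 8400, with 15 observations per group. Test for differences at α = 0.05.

df_between = 2, df_within = 42. F = MS_between/MS_within = 150.0/200.0 = 0.75. F_crit ≈ 3.22. Fail to reject H₀.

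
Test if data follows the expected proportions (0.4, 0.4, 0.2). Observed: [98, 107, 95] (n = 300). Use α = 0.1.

Expected: [120.0, 120.0, 60.0]. χ² = 25.858. df = 2, critical = 4.605. Reject H₀.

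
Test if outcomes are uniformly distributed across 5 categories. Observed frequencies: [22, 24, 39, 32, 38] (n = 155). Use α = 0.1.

Expected = 31 each. χ² = Σ(O-E)²/E = 7.871. df = 4, critical value = 7.779. Reject H₀.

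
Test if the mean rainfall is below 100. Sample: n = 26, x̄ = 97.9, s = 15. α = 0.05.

t = (97.9 - 100)/(15/√26) = -0.714, df = 25. Critical t = -1.708. Fail to reject H₀.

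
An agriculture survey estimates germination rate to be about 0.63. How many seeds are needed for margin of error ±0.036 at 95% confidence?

n = z²p(1-p)/E² = 1.96²×0.63×0.37/0.036² = 691.0 → n = 691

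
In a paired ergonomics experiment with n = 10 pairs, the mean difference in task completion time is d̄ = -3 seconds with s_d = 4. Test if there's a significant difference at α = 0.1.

t = d̄/(s_d/√n) = -3/(4/√10) = -2.372. df = 9, critical t = ±1.833. Reject H₀.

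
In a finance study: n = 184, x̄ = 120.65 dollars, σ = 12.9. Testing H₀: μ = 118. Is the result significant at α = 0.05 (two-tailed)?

z = (120.65 - 118)/(12.9/√184) = 2.787. Since |z| > 1.96, significant at α = 0.05.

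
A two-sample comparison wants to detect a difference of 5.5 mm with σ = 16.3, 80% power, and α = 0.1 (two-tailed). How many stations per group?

n per group = 2(z_α/2 + z_β)²σ²/d² = 2×(1.645 + 0.84)²×16.3²/5.5² = 108.5 → n = 109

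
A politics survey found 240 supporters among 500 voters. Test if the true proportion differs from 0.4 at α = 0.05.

p̂ = 0.48, p₀ = 0.4. z = (p̂ - p₀)/√(p₀(1-p₀)/n) = 3.651. Critical: ±1.96. Reject H₀.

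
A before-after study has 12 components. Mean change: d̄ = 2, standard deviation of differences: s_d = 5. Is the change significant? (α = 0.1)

t = d̄/(s_d/√n) = 2/(5/√12) = 1.386. df = 11, critical t = ±1.796. Fail to reject H₀.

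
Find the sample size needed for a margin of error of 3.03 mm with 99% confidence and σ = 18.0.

n = (z*σ/E)² = (2.576×18.0/3.03)² = 234.2 → n = 235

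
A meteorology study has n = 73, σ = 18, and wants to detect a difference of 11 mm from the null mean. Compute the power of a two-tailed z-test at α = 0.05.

SE = σ/√n = 18/√73 = 2.107. Non-centrality λ = d/SE = 11/2.107 = 5.221. Power ≈ Φ(λ - z_{α/2}) = Φ(5.221 - 1.96) = Φ(3.261) = 0.999.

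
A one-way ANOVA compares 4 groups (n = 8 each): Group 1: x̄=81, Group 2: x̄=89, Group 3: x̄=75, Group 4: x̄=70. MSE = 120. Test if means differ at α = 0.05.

Grand mean = 78.75. SS_between = 1606.0, MS_between = 535.33. F = 4.461, F_crit ≈ 2.947. Reject H₀.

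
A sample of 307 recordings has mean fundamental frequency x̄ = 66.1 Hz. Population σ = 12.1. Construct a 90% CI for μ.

CI = x̄ ± z*(σ/√n) = 66.1 ± 1.645(12.1/√307) = 66.1 ± 1.14 = (64.96, 67.24)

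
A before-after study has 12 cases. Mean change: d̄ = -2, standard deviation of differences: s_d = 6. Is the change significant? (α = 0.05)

t = d̄/(s_d/√n) = -2/(6/√12) = -1.155. df = 11, critical t = ±2.201. Fail to reject H₀.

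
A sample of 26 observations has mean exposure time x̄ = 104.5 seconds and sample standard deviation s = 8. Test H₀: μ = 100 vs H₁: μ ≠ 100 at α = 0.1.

t = (x̄ - μ₀)/(s/√n) = (104.5 - 100)/(8/√26) = 2.868. df = 25, critical t = ±1.708. Reject H₀.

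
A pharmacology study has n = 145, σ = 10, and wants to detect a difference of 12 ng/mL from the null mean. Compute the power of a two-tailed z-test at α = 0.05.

SE = σ/√n = 10/√145 = 0.83. Non-centrality λ = d/SE = 12/0.83 = 14.45. Power ≈ Φ(λ - z_{α/2}) = Φ(14.45 - 1.96) = Φ(12.49) = 1.0.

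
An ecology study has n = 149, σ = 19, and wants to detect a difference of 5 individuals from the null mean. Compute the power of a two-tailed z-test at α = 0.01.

SE = σ/√n = 19/√149 = 1.557. Non-centrality λ = d/SE = 5/1.557 = 3.212. Power ≈ Φ(λ - z_{α/2}) = Φ(3.212 - 2.576) = Φ(0.636) = 0.738.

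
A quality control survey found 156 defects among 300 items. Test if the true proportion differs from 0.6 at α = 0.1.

p̂ = 0.52, p₀ = 0.6. z = (p̂ - p₀)/√(p₀(1-p₀)/n) = -2.828. Critical: ±1.645. Reject H₀.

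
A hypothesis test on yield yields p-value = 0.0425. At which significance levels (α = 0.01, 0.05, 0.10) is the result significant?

p = 0.0425. Significant at: α = 0.05, 0.1.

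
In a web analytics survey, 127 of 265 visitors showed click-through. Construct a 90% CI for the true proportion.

p̂ = 0.479. CI = p̂ ± z*√(p̂(1-p̂)/n) = (0.429, 0.53)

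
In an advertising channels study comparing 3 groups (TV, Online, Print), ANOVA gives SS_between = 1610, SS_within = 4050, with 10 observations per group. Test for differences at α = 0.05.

df_between = 2, df_within = 27. F = MS_between/MS_within = 805.0/150.0 = 5.367. F_crit ≈ 3.354. Reject H₀. At least one mean differs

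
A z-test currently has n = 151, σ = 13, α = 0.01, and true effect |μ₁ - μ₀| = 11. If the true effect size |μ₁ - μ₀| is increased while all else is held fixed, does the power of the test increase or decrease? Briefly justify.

Power increases: a larger true effect increases the non-centrality λ = |μ₁ - μ₀|/(σ/√n).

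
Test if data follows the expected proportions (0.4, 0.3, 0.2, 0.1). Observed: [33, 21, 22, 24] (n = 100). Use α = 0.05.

Expected: [40.0, 30.0, 20.0, 10.0]. χ² = 23.725. df = 3, critical = 7.815. Reject H₀.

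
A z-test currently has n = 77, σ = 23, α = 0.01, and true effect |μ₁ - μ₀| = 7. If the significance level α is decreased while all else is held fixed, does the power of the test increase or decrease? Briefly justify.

Power decreases: a smaller α raises the critical value, so less of the H₁ sampling distribution falls in the rejection region.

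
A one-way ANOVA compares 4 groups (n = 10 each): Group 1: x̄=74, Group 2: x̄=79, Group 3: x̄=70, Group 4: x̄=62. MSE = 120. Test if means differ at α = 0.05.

Grand mean = 71.25. SS_between = 1547.5, MS_between = 515.83. F = 4.299, F_crit ≈ 2.866. Reject H₀.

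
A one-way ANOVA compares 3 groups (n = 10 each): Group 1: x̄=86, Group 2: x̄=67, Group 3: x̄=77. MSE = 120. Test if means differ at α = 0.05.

Grand mean = 76.67. SS_between = 1806.67, MS_between = 903.33. F = 7.528, F_crit ≈ 3.354. Reject H₀.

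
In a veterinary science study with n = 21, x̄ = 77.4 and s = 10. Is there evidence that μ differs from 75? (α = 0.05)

t = (x̄ - μ₀)/(s/√n) = (77.4 - 75)/(10/√21) = 1.1. df = 20, critical t = ±2.086. Fail to reject H₀.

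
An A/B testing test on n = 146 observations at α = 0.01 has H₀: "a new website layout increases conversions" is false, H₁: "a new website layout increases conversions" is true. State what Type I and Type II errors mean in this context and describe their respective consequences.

Type I (false positive): concluding that a new website layout increases conversions when it is not — rolling out a layout that doesn't actually help — wasted engineering effort. Type II (false negative): failing to conclude that a new website layout increases conversions when it is — discarding a layout that would have improved conversions — lost revenue. Which is costlier depends on domain priorities and is a judgement call rather than a statistical fact.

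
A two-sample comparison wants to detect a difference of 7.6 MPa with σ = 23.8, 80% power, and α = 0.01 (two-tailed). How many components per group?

n per group = 2(z_α/2 + z_β)²σ²/d² = 2×(2.576 + 0.84)²×23.8²/7.6² = 228.9 → n = 229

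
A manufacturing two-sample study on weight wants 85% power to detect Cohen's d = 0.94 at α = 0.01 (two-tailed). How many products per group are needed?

z_{α/2} = 2.576, z_β = Φ⁻¹(0.85) = 1.036. For large effect (d = 0.94): n per group = 2(z_{α/2} + z_β)²/d² = 2(2.576 + 1.036)²/0.94² = 29.5 → 30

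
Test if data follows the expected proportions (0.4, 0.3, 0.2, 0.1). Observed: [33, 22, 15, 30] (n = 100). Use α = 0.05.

Expected: [40.0, 30.0, 20.0, 10.0]. χ² = 44.608. df = 3, critical = 7.815. Reject H₀.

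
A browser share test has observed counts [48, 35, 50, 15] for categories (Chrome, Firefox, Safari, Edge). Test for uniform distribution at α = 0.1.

Expected = 37 each. χ² = Σ(O-E)²/E = 21.027. df = 3, critical value = 6.251. Reject H₀.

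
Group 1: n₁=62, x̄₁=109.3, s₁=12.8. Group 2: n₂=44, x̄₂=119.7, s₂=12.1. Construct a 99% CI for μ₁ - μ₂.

Difference = -10.4. SE = √(12.8²/62 + 12.1²/44) = 2.443. CI = (-16.69, -4.11)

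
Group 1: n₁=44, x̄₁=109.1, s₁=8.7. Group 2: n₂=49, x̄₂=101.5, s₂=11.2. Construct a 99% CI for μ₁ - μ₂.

Difference = 7.6. SE = √(8.7²/44 + 11.2²/49) = 2.069. CI = (2.27, 12.93)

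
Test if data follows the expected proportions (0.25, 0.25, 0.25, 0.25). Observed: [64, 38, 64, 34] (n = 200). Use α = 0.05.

Expected: [50.0, 50.0, 50.0, 50.0]. χ² = 15.84. df = 3, critical = 7.815. Reject H₀.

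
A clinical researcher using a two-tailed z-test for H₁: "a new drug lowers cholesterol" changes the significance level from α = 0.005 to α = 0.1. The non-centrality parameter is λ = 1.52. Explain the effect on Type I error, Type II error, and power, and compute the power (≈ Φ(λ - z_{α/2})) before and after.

Increasing α from 0.005 to 0.1:
• Type I error rate increases (α is the Type I rate by definition).
• Critical value moves from z_{α/2} = 2.807 to 1.645, so power = Φ(λ - z_{α/2}) goes from Φ(1.52 - 2.807) = 0.099 to Φ(1.52 - 1.645) = 0.45.
• Type II error rate β = 1 - power therefore decreases (0.901 → 0.55).
Appropriate when false negatives are costly — here, shelving an effective drug — patients miss out on a treatment that would have helped.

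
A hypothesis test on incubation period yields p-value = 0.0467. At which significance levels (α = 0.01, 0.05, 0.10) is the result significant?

p = 0.0467. Significant at: α = 0.05, 0.1.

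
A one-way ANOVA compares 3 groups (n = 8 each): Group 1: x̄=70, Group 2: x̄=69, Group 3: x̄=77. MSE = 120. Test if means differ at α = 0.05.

Grand mean = 72.0. SS_between = 304.0, MS_between = 152.0. F = 1.267, F_crit ≈ 3.467. Fail to reject H₀.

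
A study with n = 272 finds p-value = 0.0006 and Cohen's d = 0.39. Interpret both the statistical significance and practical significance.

Statistically significant (p = 0.0006 < 0.05). Cohen's d = 0.39 indicates a small effect size. Both statistical and practical significance should be considered.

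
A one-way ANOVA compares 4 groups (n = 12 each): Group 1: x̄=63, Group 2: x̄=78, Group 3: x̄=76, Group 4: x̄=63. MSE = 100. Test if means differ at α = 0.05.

Grand mean = 70.0. SS_between = 2376.0, MS_between = 792.0. F = 7.92, F_crit ≈ 2.816. Reject H₀.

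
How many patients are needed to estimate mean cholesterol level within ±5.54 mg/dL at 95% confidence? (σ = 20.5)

n = (z*σ/E)² = (1.96×20.5/5.54)² = 52.6 → n = 53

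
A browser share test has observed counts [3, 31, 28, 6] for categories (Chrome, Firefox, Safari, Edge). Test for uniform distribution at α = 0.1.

Expected = 17 each. χ² = Σ(O-E)²/E = 37.294. df = 3, critical value = 6.251. Reject H₀.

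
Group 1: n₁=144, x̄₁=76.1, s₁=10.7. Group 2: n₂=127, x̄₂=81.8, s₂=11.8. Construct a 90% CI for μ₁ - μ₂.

Difference = -5.7. SE = √(10.7²/144 + 11.8²/127) = 1.375. CI = (-7.96, -3.44)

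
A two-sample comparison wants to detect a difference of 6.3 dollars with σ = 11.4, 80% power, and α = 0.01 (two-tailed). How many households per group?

n per group = 2(z_α/2 + z_β)²σ²/d² = 2×(2.576 + 0.84)²×11.4²/6.3² = 76.4 → n = 77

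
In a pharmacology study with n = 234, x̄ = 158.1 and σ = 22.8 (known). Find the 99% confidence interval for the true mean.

CI = x̄ ± z*(σ/√n) = 158.1 ± 2.576(22.8/√234) = 158.1 ± 3.84 = (154.26, 161.94)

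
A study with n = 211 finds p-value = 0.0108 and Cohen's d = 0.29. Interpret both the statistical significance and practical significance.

Statistically significant (p = 0.0108 < 0.05). Cohen's d = 0.29 indicates a small effect size. Both statistical and practical significance should be considered.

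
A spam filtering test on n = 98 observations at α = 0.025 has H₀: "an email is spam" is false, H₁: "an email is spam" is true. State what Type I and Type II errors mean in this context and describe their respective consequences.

Type I (false positive): concluding that an email is spam when it is not — a legitimate email is sent to the spam folder and the user misses it. Type II (false negative): failing to conclude that an email is spam when it is — a spam email lands in the inbox. Which is costlier depends on domain priorities and is a judgement call rather than a statistical fact.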